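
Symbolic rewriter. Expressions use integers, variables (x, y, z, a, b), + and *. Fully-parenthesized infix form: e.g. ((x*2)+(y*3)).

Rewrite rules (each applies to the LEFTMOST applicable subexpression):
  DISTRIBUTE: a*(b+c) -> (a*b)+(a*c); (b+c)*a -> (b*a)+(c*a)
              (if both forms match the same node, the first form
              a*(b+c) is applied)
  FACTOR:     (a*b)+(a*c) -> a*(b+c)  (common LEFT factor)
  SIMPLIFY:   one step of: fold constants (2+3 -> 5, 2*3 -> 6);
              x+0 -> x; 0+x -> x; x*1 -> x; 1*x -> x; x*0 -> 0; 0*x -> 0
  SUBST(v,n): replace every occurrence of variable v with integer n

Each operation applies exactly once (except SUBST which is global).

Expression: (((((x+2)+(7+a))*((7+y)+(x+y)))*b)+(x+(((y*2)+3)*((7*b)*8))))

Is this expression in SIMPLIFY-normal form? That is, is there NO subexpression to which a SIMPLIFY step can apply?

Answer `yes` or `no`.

Answer: yes

Derivation:
Expression: (((((x+2)+(7+a))*((7+y)+(x+y)))*b)+(x+(((y*2)+3)*((7*b)*8))))
Scanning for simplifiable subexpressions (pre-order)...
  at root: (((((x+2)+(7+a))*((7+y)+(x+y)))*b)+(x+(((y*2)+3)*((7*b)*8)))) (not simplifiable)
  at L: ((((x+2)+(7+a))*((7+y)+(x+y)))*b) (not simplifiable)
  at LL: (((x+2)+(7+a))*((7+y)+(x+y))) (not simplifiable)
  at LLL: ((x+2)+(7+a)) (not simplifiable)
  at LLLL: (x+2) (not simplifiable)
  at LLLR: (7+a) (not simplifiable)
  at LLR: ((7+y)+(x+y)) (not simplifiable)
  at LLRL: (7+y) (not simplifiable)
  at LLRR: (x+y) (not simplifiable)
  at R: (x+(((y*2)+3)*((7*b)*8))) (not simplifiable)
  at RR: (((y*2)+3)*((7*b)*8)) (not simplifiable)
  at RRL: ((y*2)+3) (not simplifiable)
  at RRLL: (y*2) (not simplifiable)
  at RRR: ((7*b)*8) (not simplifiable)
  at RRRL: (7*b) (not simplifiable)
Result: no simplifiable subexpression found -> normal form.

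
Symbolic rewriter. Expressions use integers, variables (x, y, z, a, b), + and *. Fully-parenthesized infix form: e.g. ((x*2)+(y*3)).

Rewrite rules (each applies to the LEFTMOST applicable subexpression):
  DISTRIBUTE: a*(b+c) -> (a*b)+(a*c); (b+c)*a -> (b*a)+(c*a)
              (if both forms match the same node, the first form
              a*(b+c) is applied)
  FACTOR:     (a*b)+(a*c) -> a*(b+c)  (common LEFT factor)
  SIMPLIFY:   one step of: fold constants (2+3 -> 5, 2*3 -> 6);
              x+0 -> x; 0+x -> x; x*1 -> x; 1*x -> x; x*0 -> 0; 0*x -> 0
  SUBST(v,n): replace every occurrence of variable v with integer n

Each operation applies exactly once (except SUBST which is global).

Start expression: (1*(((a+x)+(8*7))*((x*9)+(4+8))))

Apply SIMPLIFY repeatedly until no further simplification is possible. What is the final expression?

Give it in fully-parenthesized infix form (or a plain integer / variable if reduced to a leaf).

Answer: (((a+x)+56)*((x*9)+12))

Derivation:
Start: (1*(((a+x)+(8*7))*((x*9)+(4+8))))
Step 1: at root: (1*(((a+x)+(8*7))*((x*9)+(4+8)))) -> (((a+x)+(8*7))*((x*9)+(4+8))); overall: (1*(((a+x)+(8*7))*((x*9)+(4+8)))) -> (((a+x)+(8*7))*((x*9)+(4+8)))
Step 2: at LR: (8*7) -> 56; overall: (((a+x)+(8*7))*((x*9)+(4+8))) -> (((a+x)+56)*((x*9)+(4+8)))
Step 3: at RR: (4+8) -> 12; overall: (((a+x)+56)*((x*9)+(4+8))) -> (((a+x)+56)*((x*9)+12))
Fixed point: (((a+x)+56)*((x*9)+12))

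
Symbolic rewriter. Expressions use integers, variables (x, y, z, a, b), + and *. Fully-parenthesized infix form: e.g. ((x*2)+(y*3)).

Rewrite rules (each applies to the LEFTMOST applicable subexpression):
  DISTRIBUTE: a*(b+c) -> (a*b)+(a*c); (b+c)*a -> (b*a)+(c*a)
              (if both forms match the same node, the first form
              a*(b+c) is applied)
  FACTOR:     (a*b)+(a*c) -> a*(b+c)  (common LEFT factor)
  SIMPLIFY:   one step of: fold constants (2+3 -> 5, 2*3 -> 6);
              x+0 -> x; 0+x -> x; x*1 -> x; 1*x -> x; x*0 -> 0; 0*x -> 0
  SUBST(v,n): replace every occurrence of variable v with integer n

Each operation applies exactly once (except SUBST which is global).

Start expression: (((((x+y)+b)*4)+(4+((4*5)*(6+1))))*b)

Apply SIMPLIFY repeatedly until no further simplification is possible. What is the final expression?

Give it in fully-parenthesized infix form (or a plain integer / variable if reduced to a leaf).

Start: (((((x+y)+b)*4)+(4+((4*5)*(6+1))))*b)
Step 1: at LRRL: (4*5) -> 20; overall: (((((x+y)+b)*4)+(4+((4*5)*(6+1))))*b) -> (((((x+y)+b)*4)+(4+(20*(6+1))))*b)
Step 2: at LRRR: (6+1) -> 7; overall: (((((x+y)+b)*4)+(4+(20*(6+1))))*b) -> (((((x+y)+b)*4)+(4+(20*7)))*b)
Step 3: at LRR: (20*7) -> 140; overall: (((((x+y)+b)*4)+(4+(20*7)))*b) -> (((((x+y)+b)*4)+(4+140))*b)
Step 4: at LR: (4+140) -> 144; overall: (((((x+y)+b)*4)+(4+140))*b) -> (((((x+y)+b)*4)+144)*b)
Fixed point: (((((x+y)+b)*4)+144)*b)

Answer: (((((x+y)+b)*4)+144)*b)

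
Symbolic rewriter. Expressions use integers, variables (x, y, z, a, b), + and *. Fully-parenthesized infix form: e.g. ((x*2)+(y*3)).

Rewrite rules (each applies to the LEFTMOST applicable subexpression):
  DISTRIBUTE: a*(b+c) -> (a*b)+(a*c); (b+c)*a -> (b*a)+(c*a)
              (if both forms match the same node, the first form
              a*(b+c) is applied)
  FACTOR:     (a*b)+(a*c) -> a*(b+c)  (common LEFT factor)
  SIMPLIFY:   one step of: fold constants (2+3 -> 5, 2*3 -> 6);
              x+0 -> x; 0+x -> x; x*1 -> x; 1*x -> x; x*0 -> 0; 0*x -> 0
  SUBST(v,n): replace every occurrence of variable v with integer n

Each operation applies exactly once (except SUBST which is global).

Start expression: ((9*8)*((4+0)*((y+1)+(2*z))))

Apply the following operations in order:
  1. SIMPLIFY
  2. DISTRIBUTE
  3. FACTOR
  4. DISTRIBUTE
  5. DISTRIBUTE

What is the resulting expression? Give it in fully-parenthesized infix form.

Start: ((9*8)*((4+0)*((y+1)+(2*z))))
Apply SIMPLIFY at L (target: (9*8)): ((9*8)*((4+0)*((y+1)+(2*z)))) -> (72*((4+0)*((y+1)+(2*z))))
Apply DISTRIBUTE at R (target: ((4+0)*((y+1)+(2*z)))): (72*((4+0)*((y+1)+(2*z)))) -> (72*(((4+0)*(y+1))+((4+0)*(2*z))))
Apply FACTOR at R (target: (((4+0)*(y+1))+((4+0)*(2*z)))): (72*(((4+0)*(y+1))+((4+0)*(2*z)))) -> (72*((4+0)*((y+1)+(2*z))))
Apply DISTRIBUTE at R (target: ((4+0)*((y+1)+(2*z)))): (72*((4+0)*((y+1)+(2*z)))) -> (72*(((4+0)*(y+1))+((4+0)*(2*z))))
Apply DISTRIBUTE at root (target: (72*(((4+0)*(y+1))+((4+0)*(2*z))))): (72*(((4+0)*(y+1))+((4+0)*(2*z)))) -> ((72*((4+0)*(y+1)))+(72*((4+0)*(2*z))))

Answer: ((72*((4+0)*(y+1)))+(72*((4+0)*(2*z))))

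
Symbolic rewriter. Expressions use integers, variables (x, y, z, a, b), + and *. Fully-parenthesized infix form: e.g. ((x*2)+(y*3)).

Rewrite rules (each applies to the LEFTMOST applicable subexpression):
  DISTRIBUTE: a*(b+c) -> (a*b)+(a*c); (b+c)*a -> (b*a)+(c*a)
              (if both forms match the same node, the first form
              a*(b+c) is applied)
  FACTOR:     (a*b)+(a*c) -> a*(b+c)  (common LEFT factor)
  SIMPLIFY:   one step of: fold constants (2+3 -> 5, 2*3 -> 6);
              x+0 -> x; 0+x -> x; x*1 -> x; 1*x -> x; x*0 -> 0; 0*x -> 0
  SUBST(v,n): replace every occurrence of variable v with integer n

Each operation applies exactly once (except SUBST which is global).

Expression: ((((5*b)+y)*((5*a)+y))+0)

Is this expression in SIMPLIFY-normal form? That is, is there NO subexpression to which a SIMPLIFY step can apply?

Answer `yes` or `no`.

Answer: no

Derivation:
Expression: ((((5*b)+y)*((5*a)+y))+0)
Scanning for simplifiable subexpressions (pre-order)...
  at root: ((((5*b)+y)*((5*a)+y))+0) (SIMPLIFIABLE)
  at L: (((5*b)+y)*((5*a)+y)) (not simplifiable)
  at LL: ((5*b)+y) (not simplifiable)
  at LLL: (5*b) (not simplifiable)
  at LR: ((5*a)+y) (not simplifiable)
  at LRL: (5*a) (not simplifiable)
Found simplifiable subexpr at path root: ((((5*b)+y)*((5*a)+y))+0)
One SIMPLIFY step would give: (((5*b)+y)*((5*a)+y))
-> NOT in normal form.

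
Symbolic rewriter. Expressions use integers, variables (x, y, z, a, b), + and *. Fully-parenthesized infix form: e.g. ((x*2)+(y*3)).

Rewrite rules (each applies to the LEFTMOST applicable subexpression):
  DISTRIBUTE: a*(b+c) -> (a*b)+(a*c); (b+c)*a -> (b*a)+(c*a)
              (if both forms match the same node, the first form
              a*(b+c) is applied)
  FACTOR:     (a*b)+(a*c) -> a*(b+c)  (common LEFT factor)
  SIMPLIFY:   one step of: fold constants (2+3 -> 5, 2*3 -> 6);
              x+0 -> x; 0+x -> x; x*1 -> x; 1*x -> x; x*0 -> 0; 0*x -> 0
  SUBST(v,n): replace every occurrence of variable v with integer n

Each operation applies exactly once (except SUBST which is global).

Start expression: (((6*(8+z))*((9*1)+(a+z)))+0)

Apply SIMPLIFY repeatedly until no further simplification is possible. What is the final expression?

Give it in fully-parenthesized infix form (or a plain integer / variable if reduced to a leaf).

Answer: ((6*(8+z))*(9+(a+z)))

Derivation:
Start: (((6*(8+z))*((9*1)+(a+z)))+0)
Step 1: at root: (((6*(8+z))*((9*1)+(a+z)))+0) -> ((6*(8+z))*((9*1)+(a+z))); overall: (((6*(8+z))*((9*1)+(a+z)))+0) -> ((6*(8+z))*((9*1)+(a+z)))
Step 2: at RL: (9*1) -> 9; overall: ((6*(8+z))*((9*1)+(a+z))) -> ((6*(8+z))*(9+(a+z)))
Fixed point: ((6*(8+z))*(9+(a+z)))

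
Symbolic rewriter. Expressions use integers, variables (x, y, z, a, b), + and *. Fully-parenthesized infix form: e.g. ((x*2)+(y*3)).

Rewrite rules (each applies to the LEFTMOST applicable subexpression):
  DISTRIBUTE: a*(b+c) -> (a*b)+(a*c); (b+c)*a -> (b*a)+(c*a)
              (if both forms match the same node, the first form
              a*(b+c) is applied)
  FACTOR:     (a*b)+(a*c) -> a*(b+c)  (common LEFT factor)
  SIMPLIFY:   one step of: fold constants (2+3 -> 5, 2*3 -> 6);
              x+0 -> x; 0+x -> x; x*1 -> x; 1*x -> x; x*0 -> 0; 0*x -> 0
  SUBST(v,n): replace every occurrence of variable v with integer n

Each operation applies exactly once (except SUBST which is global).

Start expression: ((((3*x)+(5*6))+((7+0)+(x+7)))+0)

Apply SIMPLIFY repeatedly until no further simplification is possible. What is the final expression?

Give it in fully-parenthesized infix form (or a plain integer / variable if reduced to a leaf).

Start: ((((3*x)+(5*6))+((7+0)+(x+7)))+0)
Step 1: at root: ((((3*x)+(5*6))+((7+0)+(x+7)))+0) -> (((3*x)+(5*6))+((7+0)+(x+7))); overall: ((((3*x)+(5*6))+((7+0)+(x+7)))+0) -> (((3*x)+(5*6))+((7+0)+(x+7)))
Step 2: at LR: (5*6) -> 30; overall: (((3*x)+(5*6))+((7+0)+(x+7))) -> (((3*x)+30)+((7+0)+(x+7)))
Step 3: at RL: (7+0) -> 7; overall: (((3*x)+30)+((7+0)+(x+7))) -> (((3*x)+30)+(7+(x+7)))
Fixed point: (((3*x)+30)+(7+(x+7)))

Answer: (((3*x)+30)+(7+(x+7)))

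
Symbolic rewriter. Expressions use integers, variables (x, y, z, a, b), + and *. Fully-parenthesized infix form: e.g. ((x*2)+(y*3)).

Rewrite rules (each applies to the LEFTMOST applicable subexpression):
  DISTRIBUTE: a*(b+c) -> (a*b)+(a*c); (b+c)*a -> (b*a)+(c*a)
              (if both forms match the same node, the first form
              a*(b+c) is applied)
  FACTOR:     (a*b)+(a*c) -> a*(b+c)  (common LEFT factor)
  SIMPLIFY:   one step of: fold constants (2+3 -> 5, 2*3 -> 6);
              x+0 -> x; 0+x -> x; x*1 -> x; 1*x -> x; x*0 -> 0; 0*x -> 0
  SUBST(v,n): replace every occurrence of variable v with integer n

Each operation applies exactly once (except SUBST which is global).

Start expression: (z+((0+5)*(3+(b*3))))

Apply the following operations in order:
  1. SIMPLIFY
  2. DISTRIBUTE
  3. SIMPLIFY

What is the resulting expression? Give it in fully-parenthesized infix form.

Start: (z+((0+5)*(3+(b*3))))
Apply SIMPLIFY at RL (target: (0+5)): (z+((0+5)*(3+(b*3)))) -> (z+(5*(3+(b*3))))
Apply DISTRIBUTE at R (target: (5*(3+(b*3)))): (z+(5*(3+(b*3)))) -> (z+((5*3)+(5*(b*3))))
Apply SIMPLIFY at RL (target: (5*3)): (z+((5*3)+(5*(b*3)))) -> (z+(15+(5*(b*3))))

Answer: (z+(15+(5*(b*3))))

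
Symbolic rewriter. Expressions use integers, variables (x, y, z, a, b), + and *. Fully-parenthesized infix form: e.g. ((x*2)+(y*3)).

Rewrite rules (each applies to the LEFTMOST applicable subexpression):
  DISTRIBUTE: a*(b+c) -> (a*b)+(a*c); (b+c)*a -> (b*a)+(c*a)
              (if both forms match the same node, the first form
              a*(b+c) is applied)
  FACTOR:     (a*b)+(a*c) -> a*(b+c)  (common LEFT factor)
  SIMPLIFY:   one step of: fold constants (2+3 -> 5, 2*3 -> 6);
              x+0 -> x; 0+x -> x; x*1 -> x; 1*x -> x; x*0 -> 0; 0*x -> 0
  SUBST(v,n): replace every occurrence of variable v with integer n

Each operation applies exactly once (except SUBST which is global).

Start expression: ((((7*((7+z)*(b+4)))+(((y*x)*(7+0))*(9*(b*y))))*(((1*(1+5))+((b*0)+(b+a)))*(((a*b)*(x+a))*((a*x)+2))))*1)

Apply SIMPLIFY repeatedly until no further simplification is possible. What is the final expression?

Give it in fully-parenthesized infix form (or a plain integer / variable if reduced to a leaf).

Answer: (((7*((7+z)*(b+4)))+(((y*x)*7)*(9*(b*y))))*((6+(b+a))*(((a*b)*(x+a))*((a*x)+2))))

Derivation:
Start: ((((7*((7+z)*(b+4)))+(((y*x)*(7+0))*(9*(b*y))))*(((1*(1+5))+((b*0)+(b+a)))*(((a*b)*(x+a))*((a*x)+2))))*1)
Step 1: at root: ((((7*((7+z)*(b+4)))+(((y*x)*(7+0))*(9*(b*y))))*(((1*(1+5))+((b*0)+(b+a)))*(((a*b)*(x+a))*((a*x)+2))))*1) -> (((7*((7+z)*(b+4)))+(((y*x)*(7+0))*(9*(b*y))))*(((1*(1+5))+((b*0)+(b+a)))*(((a*b)*(x+a))*((a*x)+2)))); overall: ((((7*((7+z)*(b+4)))+(((y*x)*(7+0))*(9*(b*y))))*(((1*(1+5))+((b*0)+(b+a)))*(((a*b)*(x+a))*((a*x)+2))))*1) -> (((7*((7+z)*(b+4)))+(((y*x)*(7+0))*(9*(b*y))))*(((1*(1+5))+((b*0)+(b+a)))*(((a*b)*(x+a))*((a*x)+2))))
Step 2: at LRLR: (7+0) -> 7; overall: (((7*((7+z)*(b+4)))+(((y*x)*(7+0))*(9*(b*y))))*(((1*(1+5))+((b*0)+(b+a)))*(((a*b)*(x+a))*((a*x)+2)))) -> (((7*((7+z)*(b+4)))+(((y*x)*7)*(9*(b*y))))*(((1*(1+5))+((b*0)+(b+a)))*(((a*b)*(x+a))*((a*x)+2))))
Step 3: at RLL: (1*(1+5)) -> (1+5); overall: (((7*((7+z)*(b+4)))+(((y*x)*7)*(9*(b*y))))*(((1*(1+5))+((b*0)+(b+a)))*(((a*b)*(x+a))*((a*x)+2)))) -> (((7*((7+z)*(b+4)))+(((y*x)*7)*(9*(b*y))))*(((1+5)+((b*0)+(b+a)))*(((a*b)*(x+a))*((a*x)+2))))
Step 4: at RLL: (1+5) -> 6; overall: (((7*((7+z)*(b+4)))+(((y*x)*7)*(9*(b*y))))*(((1+5)+((b*0)+(b+a)))*(((a*b)*(x+a))*((a*x)+2)))) -> (((7*((7+z)*(b+4)))+(((y*x)*7)*(9*(b*y))))*((6+((b*0)+(b+a)))*(((a*b)*(x+a))*((a*x)+2))))
Step 5: at RLRL: (b*0) -> 0; overall: (((7*((7+z)*(b+4)))+(((y*x)*7)*(9*(b*y))))*((6+((b*0)+(b+a)))*(((a*b)*(x+a))*((a*x)+2)))) -> (((7*((7+z)*(b+4)))+(((y*x)*7)*(9*(b*y))))*((6+(0+(b+a)))*(((a*b)*(x+a))*((a*x)+2))))
Step 6: at RLR: (0+(b+a)) -> (b+a); overall: (((7*((7+z)*(b+4)))+(((y*x)*7)*(9*(b*y))))*((6+(0+(b+a)))*(((a*b)*(x+a))*((a*x)+2)))) -> (((7*((7+z)*(b+4)))+(((y*x)*7)*(9*(b*y))))*((6+(b+a))*(((a*b)*(x+a))*((a*x)+2))))
Fixed point: (((7*((7+z)*(b+4)))+(((y*x)*7)*(9*(b*y))))*((6+(b+a))*(((a*b)*(x+a))*((a*x)+2))))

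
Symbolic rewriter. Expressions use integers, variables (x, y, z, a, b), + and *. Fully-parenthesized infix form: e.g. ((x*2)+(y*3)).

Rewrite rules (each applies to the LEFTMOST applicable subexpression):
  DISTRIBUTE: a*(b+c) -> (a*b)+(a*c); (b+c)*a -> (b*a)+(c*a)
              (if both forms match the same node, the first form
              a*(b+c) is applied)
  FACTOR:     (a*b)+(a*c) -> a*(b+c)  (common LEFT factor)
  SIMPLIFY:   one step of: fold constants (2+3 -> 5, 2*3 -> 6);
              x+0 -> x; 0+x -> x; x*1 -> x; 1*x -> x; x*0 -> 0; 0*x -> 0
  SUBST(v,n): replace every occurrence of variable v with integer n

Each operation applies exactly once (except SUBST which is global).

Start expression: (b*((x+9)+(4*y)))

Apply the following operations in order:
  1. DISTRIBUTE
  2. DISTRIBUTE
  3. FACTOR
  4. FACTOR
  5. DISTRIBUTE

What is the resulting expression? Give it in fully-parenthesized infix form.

Start: (b*((x+9)+(4*y)))
Apply DISTRIBUTE at root (target: (b*((x+9)+(4*y)))): (b*((x+9)+(4*y))) -> ((b*(x+9))+(b*(4*y)))
Apply DISTRIBUTE at L (target: (b*(x+9))): ((b*(x+9))+(b*(4*y))) -> (((b*x)+(b*9))+(b*(4*y)))
Apply FACTOR at L (target: ((b*x)+(b*9))): (((b*x)+(b*9))+(b*(4*y))) -> ((b*(x+9))+(b*(4*y)))
Apply FACTOR at root (target: ((b*(x+9))+(b*(4*y)))): ((b*(x+9))+(b*(4*y))) -> (b*((x+9)+(4*y)))
Apply DISTRIBUTE at root (target: (b*((x+9)+(4*y)))): (b*((x+9)+(4*y))) -> ((b*(x+9))+(b*(4*y)))

Answer: ((b*(x+9))+(b*(4*y)))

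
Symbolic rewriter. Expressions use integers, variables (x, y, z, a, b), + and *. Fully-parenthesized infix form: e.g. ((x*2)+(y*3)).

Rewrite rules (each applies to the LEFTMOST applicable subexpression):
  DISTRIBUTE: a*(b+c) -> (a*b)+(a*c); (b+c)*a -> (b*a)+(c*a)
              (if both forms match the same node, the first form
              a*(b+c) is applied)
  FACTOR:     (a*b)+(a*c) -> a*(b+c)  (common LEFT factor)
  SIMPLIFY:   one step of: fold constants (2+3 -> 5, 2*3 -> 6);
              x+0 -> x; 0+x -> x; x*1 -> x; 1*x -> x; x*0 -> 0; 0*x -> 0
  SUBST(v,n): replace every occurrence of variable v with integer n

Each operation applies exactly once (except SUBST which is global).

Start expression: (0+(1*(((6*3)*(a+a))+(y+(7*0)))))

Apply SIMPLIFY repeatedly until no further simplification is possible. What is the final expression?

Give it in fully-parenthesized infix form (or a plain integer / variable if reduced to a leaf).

Answer: ((18*(a+a))+y)

Derivation:
Start: (0+(1*(((6*3)*(a+a))+(y+(7*0)))))
Step 1: at root: (0+(1*(((6*3)*(a+a))+(y+(7*0))))) -> (1*(((6*3)*(a+a))+(y+(7*0)))); overall: (0+(1*(((6*3)*(a+a))+(y+(7*0))))) -> (1*(((6*3)*(a+a))+(y+(7*0))))
Step 2: at root: (1*(((6*3)*(a+a))+(y+(7*0)))) -> (((6*3)*(a+a))+(y+(7*0))); overall: (1*(((6*3)*(a+a))+(y+(7*0)))) -> (((6*3)*(a+a))+(y+(7*0)))
Step 3: at LL: (6*3) -> 18; overall: (((6*3)*(a+a))+(y+(7*0))) -> ((18*(a+a))+(y+(7*0)))
Step 4: at RR: (7*0) -> 0; overall: ((18*(a+a))+(y+(7*0))) -> ((18*(a+a))+(y+0))
Step 5: at R: (y+0) -> y; overall: ((18*(a+a))+(y+0)) -> ((18*(a+a))+y)
Fixed point: ((18*(a+a))+y)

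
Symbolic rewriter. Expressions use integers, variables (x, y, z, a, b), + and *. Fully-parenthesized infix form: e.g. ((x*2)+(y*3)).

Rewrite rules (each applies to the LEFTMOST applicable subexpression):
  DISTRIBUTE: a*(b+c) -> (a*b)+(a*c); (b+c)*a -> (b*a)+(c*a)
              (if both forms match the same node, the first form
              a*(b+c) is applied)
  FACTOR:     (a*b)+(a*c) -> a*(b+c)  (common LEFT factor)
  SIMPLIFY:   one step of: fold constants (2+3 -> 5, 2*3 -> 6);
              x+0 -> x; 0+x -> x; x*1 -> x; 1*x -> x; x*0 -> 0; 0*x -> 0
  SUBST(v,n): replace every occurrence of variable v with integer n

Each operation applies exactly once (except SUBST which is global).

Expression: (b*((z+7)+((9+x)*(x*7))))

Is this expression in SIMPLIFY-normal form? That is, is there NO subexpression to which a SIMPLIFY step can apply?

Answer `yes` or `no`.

Answer: yes

Derivation:
Expression: (b*((z+7)+((9+x)*(x*7))))
Scanning for simplifiable subexpressions (pre-order)...
  at root: (b*((z+7)+((9+x)*(x*7)))) (not simplifiable)
  at R: ((z+7)+((9+x)*(x*7))) (not simplifiable)
  at RL: (z+7) (not simplifiable)
  at RR: ((9+x)*(x*7)) (not simplifiable)
  at RRL: (9+x) (not simplifiable)
  at RRR: (x*7) (not simplifiable)
Result: no simplifiable subexpression found -> normal form.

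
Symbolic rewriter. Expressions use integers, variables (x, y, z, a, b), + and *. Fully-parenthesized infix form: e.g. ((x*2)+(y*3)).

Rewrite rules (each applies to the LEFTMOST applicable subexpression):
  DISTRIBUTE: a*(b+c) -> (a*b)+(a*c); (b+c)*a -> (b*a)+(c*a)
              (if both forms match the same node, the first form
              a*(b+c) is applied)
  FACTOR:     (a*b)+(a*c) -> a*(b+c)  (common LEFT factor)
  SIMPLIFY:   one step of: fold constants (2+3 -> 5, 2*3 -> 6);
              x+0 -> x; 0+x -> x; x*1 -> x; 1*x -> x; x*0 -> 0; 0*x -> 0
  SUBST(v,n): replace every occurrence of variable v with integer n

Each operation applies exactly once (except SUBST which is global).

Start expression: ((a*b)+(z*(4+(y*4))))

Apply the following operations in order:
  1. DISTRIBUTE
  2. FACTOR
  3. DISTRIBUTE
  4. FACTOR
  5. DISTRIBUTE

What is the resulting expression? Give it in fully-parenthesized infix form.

Answer: ((a*b)+((z*4)+(z*(y*4))))

Derivation:
Start: ((a*b)+(z*(4+(y*4))))
Apply DISTRIBUTE at R (target: (z*(4+(y*4)))): ((a*b)+(z*(4+(y*4)))) -> ((a*b)+((z*4)+(z*(y*4))))
Apply FACTOR at R (target: ((z*4)+(z*(y*4)))): ((a*b)+((z*4)+(z*(y*4)))) -> ((a*b)+(z*(4+(y*4))))
Apply DISTRIBUTE at R (target: (z*(4+(y*4)))): ((a*b)+(z*(4+(y*4)))) -> ((a*b)+((z*4)+(z*(y*4))))
Apply FACTOR at R (target: ((z*4)+(z*(y*4)))): ((a*b)+((z*4)+(z*(y*4)))) -> ((a*b)+(z*(4+(y*4))))
Apply DISTRIBUTE at R (target: (z*(4+(y*4)))): ((a*b)+(z*(4+(y*4)))) -> ((a*b)+((z*4)+(z*(y*4))))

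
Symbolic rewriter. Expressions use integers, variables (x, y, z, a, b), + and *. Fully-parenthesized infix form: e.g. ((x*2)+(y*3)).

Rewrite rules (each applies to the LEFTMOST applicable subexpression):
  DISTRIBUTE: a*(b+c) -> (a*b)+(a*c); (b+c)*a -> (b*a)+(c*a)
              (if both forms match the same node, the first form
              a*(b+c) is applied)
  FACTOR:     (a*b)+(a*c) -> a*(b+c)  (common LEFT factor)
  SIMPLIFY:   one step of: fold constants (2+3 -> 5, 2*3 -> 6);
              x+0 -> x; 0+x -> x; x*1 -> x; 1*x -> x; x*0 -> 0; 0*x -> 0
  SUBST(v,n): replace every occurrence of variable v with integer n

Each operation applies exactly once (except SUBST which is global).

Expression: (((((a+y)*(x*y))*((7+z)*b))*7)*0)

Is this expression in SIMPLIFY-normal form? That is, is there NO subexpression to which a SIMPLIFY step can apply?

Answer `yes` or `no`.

Answer: no

Derivation:
Expression: (((((a+y)*(x*y))*((7+z)*b))*7)*0)
Scanning for simplifiable subexpressions (pre-order)...
  at root: (((((a+y)*(x*y))*((7+z)*b))*7)*0) (SIMPLIFIABLE)
  at L: ((((a+y)*(x*y))*((7+z)*b))*7) (not simplifiable)
  at LL: (((a+y)*(x*y))*((7+z)*b)) (not simplifiable)
  at LLL: ((a+y)*(x*y)) (not simplifiable)
  at LLLL: (a+y) (not simplifiable)
  at LLLR: (x*y) (not simplifiable)
  at LLR: ((7+z)*b) (not simplifiable)
  at LLRL: (7+z) (not simplifiable)
Found simplifiable subexpr at path root: (((((a+y)*(x*y))*((7+z)*b))*7)*0)
One SIMPLIFY step would give: 0
-> NOT in normal form.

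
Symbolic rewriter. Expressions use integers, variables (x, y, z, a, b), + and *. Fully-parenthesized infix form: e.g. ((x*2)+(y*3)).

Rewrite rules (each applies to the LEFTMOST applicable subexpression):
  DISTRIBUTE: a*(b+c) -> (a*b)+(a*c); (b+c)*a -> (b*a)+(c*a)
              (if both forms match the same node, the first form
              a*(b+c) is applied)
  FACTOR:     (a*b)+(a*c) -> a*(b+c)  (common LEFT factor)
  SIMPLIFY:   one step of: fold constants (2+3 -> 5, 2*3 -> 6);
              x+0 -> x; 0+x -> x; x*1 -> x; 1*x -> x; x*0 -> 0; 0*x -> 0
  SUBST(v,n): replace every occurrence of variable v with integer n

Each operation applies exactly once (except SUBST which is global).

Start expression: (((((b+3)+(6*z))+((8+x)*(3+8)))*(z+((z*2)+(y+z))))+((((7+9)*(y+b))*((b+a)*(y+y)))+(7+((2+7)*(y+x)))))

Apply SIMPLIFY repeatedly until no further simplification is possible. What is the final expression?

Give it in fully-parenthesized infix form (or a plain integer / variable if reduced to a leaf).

Answer: (((((b+3)+(6*z))+((8+x)*11))*(z+((z*2)+(y+z))))+(((16*(y+b))*((b+a)*(y+y)))+(7+(9*(y+x)))))

Derivation:
Start: (((((b+3)+(6*z))+((8+x)*(3+8)))*(z+((z*2)+(y+z))))+((((7+9)*(y+b))*((b+a)*(y+y)))+(7+((2+7)*(y+x)))))
Step 1: at LLRR: (3+8) -> 11; overall: (((((b+3)+(6*z))+((8+x)*(3+8)))*(z+((z*2)+(y+z))))+((((7+9)*(y+b))*((b+a)*(y+y)))+(7+((2+7)*(y+x))))) -> (((((b+3)+(6*z))+((8+x)*11))*(z+((z*2)+(y+z))))+((((7+9)*(y+b))*((b+a)*(y+y)))+(7+((2+7)*(y+x)))))
Step 2: at RLLL: (7+9) -> 16; overall: (((((b+3)+(6*z))+((8+x)*11))*(z+((z*2)+(y+z))))+((((7+9)*(y+b))*((b+a)*(y+y)))+(7+((2+7)*(y+x))))) -> (((((b+3)+(6*z))+((8+x)*11))*(z+((z*2)+(y+z))))+(((16*(y+b))*((b+a)*(y+y)))+(7+((2+7)*(y+x)))))
Step 3: at RRRL: (2+7) -> 9; overall: (((((b+3)+(6*z))+((8+x)*11))*(z+((z*2)+(y+z))))+(((16*(y+b))*((b+a)*(y+y)))+(7+((2+7)*(y+x))))) -> (((((b+3)+(6*z))+((8+x)*11))*(z+((z*2)+(y+z))))+(((16*(y+b))*((b+a)*(y+y)))+(7+(9*(y+x)))))
Fixed point: (((((b+3)+(6*z))+((8+x)*11))*(z+((z*2)+(y+z))))+(((16*(y+b))*((b+a)*(y+y)))+(7+(9*(y+x)))))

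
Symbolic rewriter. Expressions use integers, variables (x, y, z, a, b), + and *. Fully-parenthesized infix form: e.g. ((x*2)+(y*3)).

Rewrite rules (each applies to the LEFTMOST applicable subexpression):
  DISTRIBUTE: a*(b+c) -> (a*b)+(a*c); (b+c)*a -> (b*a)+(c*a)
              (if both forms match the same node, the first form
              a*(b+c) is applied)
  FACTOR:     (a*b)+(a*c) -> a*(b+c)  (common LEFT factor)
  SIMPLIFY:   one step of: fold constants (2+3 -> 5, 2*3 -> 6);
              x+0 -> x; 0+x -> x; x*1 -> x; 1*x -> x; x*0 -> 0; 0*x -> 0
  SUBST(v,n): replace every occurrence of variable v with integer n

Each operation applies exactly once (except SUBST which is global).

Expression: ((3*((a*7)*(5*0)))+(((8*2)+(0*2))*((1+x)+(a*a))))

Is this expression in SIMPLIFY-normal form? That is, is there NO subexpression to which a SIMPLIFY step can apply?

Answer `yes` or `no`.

Answer: no

Derivation:
Expression: ((3*((a*7)*(5*0)))+(((8*2)+(0*2))*((1+x)+(a*a))))
Scanning for simplifiable subexpressions (pre-order)...
  at root: ((3*((a*7)*(5*0)))+(((8*2)+(0*2))*((1+x)+(a*a)))) (not simplifiable)
  at L: (3*((a*7)*(5*0))) (not simplifiable)
  at LR: ((a*7)*(5*0)) (not simplifiable)
  at LRL: (a*7) (not simplifiable)
  at LRR: (5*0) (SIMPLIFIABLE)
  at R: (((8*2)+(0*2))*((1+x)+(a*a))) (not simplifiable)
  at RL: ((8*2)+(0*2)) (not simplifiable)
  at RLL: (8*2) (SIMPLIFIABLE)
  at RLR: (0*2) (SIMPLIFIABLE)
  at RR: ((1+x)+(a*a)) (not simplifiable)
  at RRL: (1+x) (not simplifiable)
  at RRR: (a*a) (not simplifiable)
Found simplifiable subexpr at path LRR: (5*0)
One SIMPLIFY step would give: ((3*((a*7)*0))+(((8*2)+(0*2))*((1+x)+(a*a))))
-> NOT in normal form.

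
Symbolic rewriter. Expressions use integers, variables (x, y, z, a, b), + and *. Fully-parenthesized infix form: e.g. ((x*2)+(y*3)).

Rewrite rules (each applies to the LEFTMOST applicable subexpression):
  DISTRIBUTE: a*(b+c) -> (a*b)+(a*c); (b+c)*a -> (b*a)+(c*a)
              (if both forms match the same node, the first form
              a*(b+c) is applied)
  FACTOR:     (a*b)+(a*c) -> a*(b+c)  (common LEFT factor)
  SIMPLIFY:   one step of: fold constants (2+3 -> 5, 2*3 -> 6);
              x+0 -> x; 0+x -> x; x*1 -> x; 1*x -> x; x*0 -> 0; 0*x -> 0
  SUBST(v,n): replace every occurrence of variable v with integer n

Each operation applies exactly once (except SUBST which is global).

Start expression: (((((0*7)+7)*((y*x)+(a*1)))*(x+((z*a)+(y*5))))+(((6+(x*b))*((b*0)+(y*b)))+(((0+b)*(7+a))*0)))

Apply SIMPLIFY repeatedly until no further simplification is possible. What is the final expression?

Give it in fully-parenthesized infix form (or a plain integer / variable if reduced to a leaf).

Start: (((((0*7)+7)*((y*x)+(a*1)))*(x+((z*a)+(y*5))))+(((6+(x*b))*((b*0)+(y*b)))+(((0+b)*(7+a))*0)))
Step 1: at LLLL: (0*7) -> 0; overall: (((((0*7)+7)*((y*x)+(a*1)))*(x+((z*a)+(y*5))))+(((6+(x*b))*((b*0)+(y*b)))+(((0+b)*(7+a))*0))) -> ((((0+7)*((y*x)+(a*1)))*(x+((z*a)+(y*5))))+(((6+(x*b))*((b*0)+(y*b)))+(((0+b)*(7+a))*0)))
Step 2: at LLL: (0+7) -> 7; overall: ((((0+7)*((y*x)+(a*1)))*(x+((z*a)+(y*5))))+(((6+(x*b))*((b*0)+(y*b)))+(((0+b)*(7+a))*0))) -> (((7*((y*x)+(a*1)))*(x+((z*a)+(y*5))))+(((6+(x*b))*((b*0)+(y*b)))+(((0+b)*(7+a))*0)))
Step 3: at LLRR: (a*1) -> a; overall: (((7*((y*x)+(a*1)))*(x+((z*a)+(y*5))))+(((6+(x*b))*((b*0)+(y*b)))+(((0+b)*(7+a))*0))) -> (((7*((y*x)+a))*(x+((z*a)+(y*5))))+(((6+(x*b))*((b*0)+(y*b)))+(((0+b)*(7+a))*0)))
Step 4: at RLRL: (b*0) -> 0; overall: (((7*((y*x)+a))*(x+((z*a)+(y*5))))+(((6+(x*b))*((b*0)+(y*b)))+(((0+b)*(7+a))*0))) -> (((7*((y*x)+a))*(x+((z*a)+(y*5))))+(((6+(x*b))*(0+(y*b)))+(((0+b)*(7+a))*0)))
Step 5: at RLR: (0+(y*b)) -> (y*b); overall: (((7*((y*x)+a))*(x+((z*a)+(y*5))))+(((6+(x*b))*(0+(y*b)))+(((0+b)*(7+a))*0))) -> (((7*((y*x)+a))*(x+((z*a)+(y*5))))+(((6+(x*b))*(y*b))+(((0+b)*(7+a))*0)))
Step 6: at RR: (((0+b)*(7+a))*0) -> 0; overall: (((7*((y*x)+a))*(x+((z*a)+(y*5))))+(((6+(x*b))*(y*b))+(((0+b)*(7+a))*0))) -> (((7*((y*x)+a))*(x+((z*a)+(y*5))))+(((6+(x*b))*(y*b))+0))
Step 7: at R: (((6+(x*b))*(y*b))+0) -> ((6+(x*b))*(y*b)); overall: (((7*((y*x)+a))*(x+((z*a)+(y*5))))+(((6+(x*b))*(y*b))+0)) -> (((7*((y*x)+a))*(x+((z*a)+(y*5))))+((6+(x*b))*(y*b)))
Fixed point: (((7*((y*x)+a))*(x+((z*a)+(y*5))))+((6+(x*b))*(y*b)))

Answer: (((7*((y*x)+a))*(x+((z*a)+(y*5))))+((6+(x*b))*(y*b)))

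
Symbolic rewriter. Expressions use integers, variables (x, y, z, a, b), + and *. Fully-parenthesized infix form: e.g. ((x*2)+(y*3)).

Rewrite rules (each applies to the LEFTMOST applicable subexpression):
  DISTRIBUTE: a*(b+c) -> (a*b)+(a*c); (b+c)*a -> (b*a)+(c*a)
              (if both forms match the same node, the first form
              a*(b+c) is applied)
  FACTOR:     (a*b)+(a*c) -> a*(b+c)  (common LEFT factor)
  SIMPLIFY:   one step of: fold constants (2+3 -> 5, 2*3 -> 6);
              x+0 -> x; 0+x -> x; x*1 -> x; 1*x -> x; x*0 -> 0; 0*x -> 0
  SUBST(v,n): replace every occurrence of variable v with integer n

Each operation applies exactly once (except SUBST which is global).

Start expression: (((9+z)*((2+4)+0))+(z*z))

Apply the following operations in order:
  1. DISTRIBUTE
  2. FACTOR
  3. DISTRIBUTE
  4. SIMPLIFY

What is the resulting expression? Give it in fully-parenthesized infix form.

Answer: ((((9+z)*6)+((9+z)*0))+(z*z))

Derivation:
Start: (((9+z)*((2+4)+0))+(z*z))
Apply DISTRIBUTE at L (target: ((9+z)*((2+4)+0))): (((9+z)*((2+4)+0))+(z*z)) -> ((((9+z)*(2+4))+((9+z)*0))+(z*z))
Apply FACTOR at L (target: (((9+z)*(2+4))+((9+z)*0))): ((((9+z)*(2+4))+((9+z)*0))+(z*z)) -> (((9+z)*((2+4)+0))+(z*z))
Apply DISTRIBUTE at L (target: ((9+z)*((2+4)+0))): (((9+z)*((2+4)+0))+(z*z)) -> ((((9+z)*(2+4))+((9+z)*0))+(z*z))
Apply SIMPLIFY at LLR (target: (2+4)): ((((9+z)*(2+4))+((9+z)*0))+(z*z)) -> ((((9+z)*6)+((9+z)*0))+(z*z))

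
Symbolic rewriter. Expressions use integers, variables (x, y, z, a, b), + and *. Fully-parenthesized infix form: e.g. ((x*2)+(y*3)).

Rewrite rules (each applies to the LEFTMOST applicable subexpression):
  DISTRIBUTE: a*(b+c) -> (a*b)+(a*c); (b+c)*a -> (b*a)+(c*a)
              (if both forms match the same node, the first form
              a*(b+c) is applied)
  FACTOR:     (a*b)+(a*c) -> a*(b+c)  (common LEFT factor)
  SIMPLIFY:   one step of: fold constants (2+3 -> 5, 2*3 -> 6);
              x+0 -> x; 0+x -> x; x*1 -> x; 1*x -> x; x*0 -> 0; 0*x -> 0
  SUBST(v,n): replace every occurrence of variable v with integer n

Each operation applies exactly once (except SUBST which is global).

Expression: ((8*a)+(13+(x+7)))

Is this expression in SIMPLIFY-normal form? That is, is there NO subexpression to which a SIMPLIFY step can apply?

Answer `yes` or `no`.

Expression: ((8*a)+(13+(x+7)))
Scanning for simplifiable subexpressions (pre-order)...
  at root: ((8*a)+(13+(x+7))) (not simplifiable)
  at L: (8*a) (not simplifiable)
  at R: (13+(x+7)) (not simplifiable)
  at RR: (x+7) (not simplifiable)
Result: no simplifiable subexpression found -> normal form.

Answer: yes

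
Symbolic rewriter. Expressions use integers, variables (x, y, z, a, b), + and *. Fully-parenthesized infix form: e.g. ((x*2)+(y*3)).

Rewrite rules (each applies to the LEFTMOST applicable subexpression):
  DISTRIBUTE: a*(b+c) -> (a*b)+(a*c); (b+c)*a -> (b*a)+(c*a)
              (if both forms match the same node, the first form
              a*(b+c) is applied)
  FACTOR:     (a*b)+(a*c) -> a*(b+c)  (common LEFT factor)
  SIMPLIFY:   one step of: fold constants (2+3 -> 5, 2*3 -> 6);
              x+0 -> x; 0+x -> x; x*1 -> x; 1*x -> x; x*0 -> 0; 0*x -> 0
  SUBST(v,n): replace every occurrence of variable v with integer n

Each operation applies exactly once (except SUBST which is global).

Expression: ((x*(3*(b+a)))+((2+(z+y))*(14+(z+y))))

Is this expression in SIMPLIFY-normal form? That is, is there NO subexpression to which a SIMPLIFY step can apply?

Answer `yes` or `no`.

Answer: yes

Derivation:
Expression: ((x*(3*(b+a)))+((2+(z+y))*(14+(z+y))))
Scanning for simplifiable subexpressions (pre-order)...
  at root: ((x*(3*(b+a)))+((2+(z+y))*(14+(z+y)))) (not simplifiable)
  at L: (x*(3*(b+a))) (not simplifiable)
  at LR: (3*(b+a)) (not simplifiable)
  at LRR: (b+a) (not simplifiable)
  at R: ((2+(z+y))*(14+(z+y))) (not simplifiable)
  at RL: (2+(z+y)) (not simplifiable)
  at RLR: (z+y) (not simplifiable)
  at RR: (14+(z+y)) (not simplifiable)
  at RRR: (z+y) (not simplifiable)
Result: no simplifiable subexpression found -> normal form.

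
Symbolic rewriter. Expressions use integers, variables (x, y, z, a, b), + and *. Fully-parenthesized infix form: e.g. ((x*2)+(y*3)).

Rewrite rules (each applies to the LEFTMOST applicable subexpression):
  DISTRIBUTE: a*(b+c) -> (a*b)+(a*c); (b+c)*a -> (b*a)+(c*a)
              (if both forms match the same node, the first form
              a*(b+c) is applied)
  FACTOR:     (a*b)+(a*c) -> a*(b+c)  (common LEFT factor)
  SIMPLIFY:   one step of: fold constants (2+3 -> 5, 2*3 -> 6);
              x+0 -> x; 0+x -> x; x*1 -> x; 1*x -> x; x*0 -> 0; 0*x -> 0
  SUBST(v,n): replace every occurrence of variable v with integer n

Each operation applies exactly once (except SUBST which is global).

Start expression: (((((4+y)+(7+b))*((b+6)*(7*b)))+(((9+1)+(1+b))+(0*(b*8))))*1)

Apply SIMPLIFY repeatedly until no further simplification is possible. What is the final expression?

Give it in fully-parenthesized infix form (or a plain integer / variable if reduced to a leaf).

Answer: ((((4+y)+(7+b))*((b+6)*(7*b)))+(10+(1+b)))

Derivation:
Start: (((((4+y)+(7+b))*((b+6)*(7*b)))+(((9+1)+(1+b))+(0*(b*8))))*1)
Step 1: at root: (((((4+y)+(7+b))*((b+6)*(7*b)))+(((9+1)+(1+b))+(0*(b*8))))*1) -> ((((4+y)+(7+b))*((b+6)*(7*b)))+(((9+1)+(1+b))+(0*(b*8)))); overall: (((((4+y)+(7+b))*((b+6)*(7*b)))+(((9+1)+(1+b))+(0*(b*8))))*1) -> ((((4+y)+(7+b))*((b+6)*(7*b)))+(((9+1)+(1+b))+(0*(b*8))))
Step 2: at RLL: (9+1) -> 10; overall: ((((4+y)+(7+b))*((b+6)*(7*b)))+(((9+1)+(1+b))+(0*(b*8)))) -> ((((4+y)+(7+b))*((b+6)*(7*b)))+((10+(1+b))+(0*(b*8))))
Step 3: at RR: (0*(b*8)) -> 0; overall: ((((4+y)+(7+b))*((b+6)*(7*b)))+((10+(1+b))+(0*(b*8)))) -> ((((4+y)+(7+b))*((b+6)*(7*b)))+((10+(1+b))+0))
Step 4: at R: ((10+(1+b))+0) -> (10+(1+b)); overall: ((((4+y)+(7+b))*((b+6)*(7*b)))+((10+(1+b))+0)) -> ((((4+y)+(7+b))*((b+6)*(7*b)))+(10+(1+b)))
Fixed point: ((((4+y)+(7+b))*((b+6)*(7*b)))+(10+(1+b)))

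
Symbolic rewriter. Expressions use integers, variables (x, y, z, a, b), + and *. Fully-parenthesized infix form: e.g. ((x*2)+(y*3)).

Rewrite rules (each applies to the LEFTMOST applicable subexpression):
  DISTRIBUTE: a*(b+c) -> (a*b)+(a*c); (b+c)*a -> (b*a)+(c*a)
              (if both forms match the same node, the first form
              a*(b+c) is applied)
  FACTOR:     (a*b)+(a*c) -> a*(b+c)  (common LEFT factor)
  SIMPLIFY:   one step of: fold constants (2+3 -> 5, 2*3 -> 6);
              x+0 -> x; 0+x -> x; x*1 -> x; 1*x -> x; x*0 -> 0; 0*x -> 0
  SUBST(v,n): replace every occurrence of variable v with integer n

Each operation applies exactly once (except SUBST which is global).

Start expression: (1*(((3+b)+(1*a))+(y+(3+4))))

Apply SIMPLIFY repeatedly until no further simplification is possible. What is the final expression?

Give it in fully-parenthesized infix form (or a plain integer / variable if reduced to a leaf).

Start: (1*(((3+b)+(1*a))+(y+(3+4))))
Step 1: at root: (1*(((3+b)+(1*a))+(y+(3+4)))) -> (((3+b)+(1*a))+(y+(3+4))); overall: (1*(((3+b)+(1*a))+(y+(3+4)))) -> (((3+b)+(1*a))+(y+(3+4)))
Step 2: at LR: (1*a) -> a; overall: (((3+b)+(1*a))+(y+(3+4))) -> (((3+b)+a)+(y+(3+4)))
Step 3: at RR: (3+4) -> 7; overall: (((3+b)+a)+(y+(3+4))) -> (((3+b)+a)+(y+7))
Fixed point: (((3+b)+a)+(y+7))

Answer: (((3+b)+a)+(y+7))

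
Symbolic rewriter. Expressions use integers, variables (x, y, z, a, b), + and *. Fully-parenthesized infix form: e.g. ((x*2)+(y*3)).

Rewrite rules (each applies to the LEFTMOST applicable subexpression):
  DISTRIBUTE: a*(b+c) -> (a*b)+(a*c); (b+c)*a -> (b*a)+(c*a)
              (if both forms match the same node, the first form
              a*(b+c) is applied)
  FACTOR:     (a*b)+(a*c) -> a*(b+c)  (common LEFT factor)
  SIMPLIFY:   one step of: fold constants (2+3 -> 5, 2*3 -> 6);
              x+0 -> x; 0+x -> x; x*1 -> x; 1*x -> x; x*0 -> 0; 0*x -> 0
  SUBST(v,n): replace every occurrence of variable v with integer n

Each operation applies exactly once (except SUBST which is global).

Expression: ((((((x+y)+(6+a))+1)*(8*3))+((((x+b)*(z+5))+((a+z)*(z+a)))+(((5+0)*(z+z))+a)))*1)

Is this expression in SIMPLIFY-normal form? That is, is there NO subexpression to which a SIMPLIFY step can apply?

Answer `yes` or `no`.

Answer: no

Derivation:
Expression: ((((((x+y)+(6+a))+1)*(8*3))+((((x+b)*(z+5))+((a+z)*(z+a)))+(((5+0)*(z+z))+a)))*1)
Scanning for simplifiable subexpressions (pre-order)...
  at root: ((((((x+y)+(6+a))+1)*(8*3))+((((x+b)*(z+5))+((a+z)*(z+a)))+(((5+0)*(z+z))+a)))*1) (SIMPLIFIABLE)
  at L: (((((x+y)+(6+a))+1)*(8*3))+((((x+b)*(z+5))+((a+z)*(z+a)))+(((5+0)*(z+z))+a))) (not simplifiable)
  at LL: ((((x+y)+(6+a))+1)*(8*3)) (not simplifiable)
  at LLL: (((x+y)+(6+a))+1) (not simplifiable)
  at LLLL: ((x+y)+(6+a)) (not simplifiable)
  at LLLLL: (x+y) (not simplifiable)
  at LLLLR: (6+a) (not simplifiable)
  at LLR: (8*3) (SIMPLIFIABLE)
  at LR: ((((x+b)*(z+5))+((a+z)*(z+a)))+(((5+0)*(z+z))+a)) (not simplifiable)
  at LRL: (((x+b)*(z+5))+((a+z)*(z+a))) (not simplifiable)
  at LRLL: ((x+b)*(z+5)) (not simplifiable)
  at LRLLL: (x+b) (not simplifiable)
  at LRLLR: (z+5) (not simplifiable)
  at LRLR: ((a+z)*(z+a)) (not simplifiable)
  at LRLRL: (a+z) (not simplifiable)
  at LRLRR: (z+a) (not simplifiable)
  at LRR: (((5+0)*(z+z))+a) (not simplifiable)
  at LRRL: ((5+0)*(z+z)) (not simplifiable)
  at LRRLL: (5+0) (SIMPLIFIABLE)
  at LRRLR: (z+z) (not simplifiable)
Found simplifiable subexpr at path root: ((((((x+y)+(6+a))+1)*(8*3))+((((x+b)*(z+5))+((a+z)*(z+a)))+(((5+0)*(z+z))+a)))*1)
One SIMPLIFY step would give: (((((x+y)+(6+a))+1)*(8*3))+((((x+b)*(z+5))+((a+z)*(z+a)))+(((5+0)*(z+z))+a)))
-> NOT in normal form.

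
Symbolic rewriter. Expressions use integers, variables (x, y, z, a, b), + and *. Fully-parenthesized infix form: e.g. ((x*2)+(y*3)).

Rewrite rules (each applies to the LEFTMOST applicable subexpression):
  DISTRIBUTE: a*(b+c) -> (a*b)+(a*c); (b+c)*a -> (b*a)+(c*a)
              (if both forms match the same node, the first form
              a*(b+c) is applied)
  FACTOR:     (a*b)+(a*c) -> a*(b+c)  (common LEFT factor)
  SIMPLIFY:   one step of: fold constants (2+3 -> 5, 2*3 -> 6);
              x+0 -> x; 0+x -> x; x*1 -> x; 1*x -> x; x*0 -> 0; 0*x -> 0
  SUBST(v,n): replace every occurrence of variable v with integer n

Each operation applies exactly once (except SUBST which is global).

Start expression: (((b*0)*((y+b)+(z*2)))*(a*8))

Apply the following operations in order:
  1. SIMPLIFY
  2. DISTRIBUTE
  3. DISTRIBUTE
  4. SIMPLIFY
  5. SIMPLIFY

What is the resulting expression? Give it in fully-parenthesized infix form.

Start: (((b*0)*((y+b)+(z*2)))*(a*8))
Apply SIMPLIFY at LL (target: (b*0)): (((b*0)*((y+b)+(z*2)))*(a*8)) -> ((0*((y+b)+(z*2)))*(a*8))
Apply DISTRIBUTE at L (target: (0*((y+b)+(z*2)))): ((0*((y+b)+(z*2)))*(a*8)) -> (((0*(y+b))+(0*(z*2)))*(a*8))
Apply DISTRIBUTE at root (target: (((0*(y+b))+(0*(z*2)))*(a*8))): (((0*(y+b))+(0*(z*2)))*(a*8)) -> (((0*(y+b))*(a*8))+((0*(z*2))*(a*8)))
Apply SIMPLIFY at LL (target: (0*(y+b))): (((0*(y+b))*(a*8))+((0*(z*2))*(a*8))) -> ((0*(a*8))+((0*(z*2))*(a*8)))
Apply SIMPLIFY at L (target: (0*(a*8))): ((0*(a*8))+((0*(z*2))*(a*8))) -> (0+((0*(z*2))*(a*8)))

Answer: (0+((0*(z*2))*(a*8)))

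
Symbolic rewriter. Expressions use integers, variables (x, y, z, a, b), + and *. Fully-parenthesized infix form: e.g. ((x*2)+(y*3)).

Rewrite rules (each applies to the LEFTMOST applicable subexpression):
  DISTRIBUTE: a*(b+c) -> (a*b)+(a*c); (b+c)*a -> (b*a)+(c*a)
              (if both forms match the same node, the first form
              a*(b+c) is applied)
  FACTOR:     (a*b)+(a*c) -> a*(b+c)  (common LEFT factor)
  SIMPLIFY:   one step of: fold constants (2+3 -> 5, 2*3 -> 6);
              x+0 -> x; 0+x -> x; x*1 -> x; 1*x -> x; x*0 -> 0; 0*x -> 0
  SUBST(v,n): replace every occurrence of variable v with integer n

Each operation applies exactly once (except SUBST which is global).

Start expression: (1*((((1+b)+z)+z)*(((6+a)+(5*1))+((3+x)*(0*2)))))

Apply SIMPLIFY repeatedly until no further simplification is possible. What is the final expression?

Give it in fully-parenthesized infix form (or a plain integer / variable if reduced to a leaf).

Start: (1*((((1+b)+z)+z)*(((6+a)+(5*1))+((3+x)*(0*2)))))
Step 1: at root: (1*((((1+b)+z)+z)*(((6+a)+(5*1))+((3+x)*(0*2))))) -> ((((1+b)+z)+z)*(((6+a)+(5*1))+((3+x)*(0*2)))); overall: (1*((((1+b)+z)+z)*(((6+a)+(5*1))+((3+x)*(0*2))))) -> ((((1+b)+z)+z)*(((6+a)+(5*1))+((3+x)*(0*2))))
Step 2: at RLR: (5*1) -> 5; overall: ((((1+b)+z)+z)*(((6+a)+(5*1))+((3+x)*(0*2)))) -> ((((1+b)+z)+z)*(((6+a)+5)+((3+x)*(0*2))))
Step 3: at RRR: (0*2) -> 0; overall: ((((1+b)+z)+z)*(((6+a)+5)+((3+x)*(0*2)))) -> ((((1+b)+z)+z)*(((6+a)+5)+((3+x)*0)))
Step 4: at RR: ((3+x)*0) -> 0; overall: ((((1+b)+z)+z)*(((6+a)+5)+((3+x)*0))) -> ((((1+b)+z)+z)*(((6+a)+5)+0))
Step 5: at R: (((6+a)+5)+0) -> ((6+a)+5); overall: ((((1+b)+z)+z)*(((6+a)+5)+0)) -> ((((1+b)+z)+z)*((6+a)+5))
Fixed point: ((((1+b)+z)+z)*((6+a)+5))

Answer: ((((1+b)+z)+z)*((6+a)+5))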